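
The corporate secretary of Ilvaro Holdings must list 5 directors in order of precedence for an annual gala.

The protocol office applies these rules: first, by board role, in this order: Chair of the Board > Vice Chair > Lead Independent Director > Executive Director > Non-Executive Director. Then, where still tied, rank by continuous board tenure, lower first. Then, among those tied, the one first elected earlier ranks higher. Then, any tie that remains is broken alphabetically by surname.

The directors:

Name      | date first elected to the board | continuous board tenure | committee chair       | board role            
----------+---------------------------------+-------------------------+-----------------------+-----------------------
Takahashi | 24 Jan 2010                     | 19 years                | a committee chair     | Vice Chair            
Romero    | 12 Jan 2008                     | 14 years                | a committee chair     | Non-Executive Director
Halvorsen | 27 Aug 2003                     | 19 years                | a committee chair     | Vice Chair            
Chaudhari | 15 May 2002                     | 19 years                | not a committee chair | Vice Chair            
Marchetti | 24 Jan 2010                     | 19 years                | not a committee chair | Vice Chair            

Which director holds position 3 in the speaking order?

By board role: Chaudhari, Halvorsen, Marchetti and Takahashi (Vice Chair); then Romero (Non-Executive Director).
Chaudhari, Halvorsen, Marchetti and Takahashi all have continuous board tenure 19 years, so the next rule applies.
Among Chaudhari, Halvorsen, Marchetti and Takahashi, by date first elected to the board (earlier first): Chaudhari (15 May 2002) before Halvorsen (27 Aug 2003) before Marchetti and Takahashi (24 Jan 2010).
Among Marchetti and Takahashi, alphabetically by surname: Marchetti before Takahashi.
Order: Chaudhari, Halvorsen, Marchetti, Takahashi, Romero.

Marchetti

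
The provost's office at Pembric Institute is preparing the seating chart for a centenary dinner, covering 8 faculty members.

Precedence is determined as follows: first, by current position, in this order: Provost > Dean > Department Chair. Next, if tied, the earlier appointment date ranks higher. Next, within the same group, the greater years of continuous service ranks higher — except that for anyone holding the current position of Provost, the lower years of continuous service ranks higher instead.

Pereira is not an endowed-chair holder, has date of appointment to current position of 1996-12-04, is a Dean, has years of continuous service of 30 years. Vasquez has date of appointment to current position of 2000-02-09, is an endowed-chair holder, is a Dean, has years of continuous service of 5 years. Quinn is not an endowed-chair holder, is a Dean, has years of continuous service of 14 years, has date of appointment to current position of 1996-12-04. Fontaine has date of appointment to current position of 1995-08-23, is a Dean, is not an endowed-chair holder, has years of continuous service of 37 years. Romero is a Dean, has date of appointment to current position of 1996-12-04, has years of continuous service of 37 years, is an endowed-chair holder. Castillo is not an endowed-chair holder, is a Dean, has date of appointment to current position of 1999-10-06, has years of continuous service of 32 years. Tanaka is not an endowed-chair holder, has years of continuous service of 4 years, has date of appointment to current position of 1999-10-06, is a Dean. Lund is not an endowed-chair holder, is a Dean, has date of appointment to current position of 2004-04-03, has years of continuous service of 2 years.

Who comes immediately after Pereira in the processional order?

Quinn

By current position: Fontaine, Romero, Pereira, Quinn, Castillo, Tanaka, Vasquez and Lund (Dean).
Among Fontaine, Romero, Pereira, Quinn, Castillo, Tanaka, Vasquez and Lund, by date of appointment to current position (earlier first): Fontaine (1995-08-23) before Romero, Pereira and Quinn (1996-12-04) before Castillo and Tanaka (1999-10-06) before Vasquez (2000-02-09) before Lund (2004-04-03).
Among Romero, Pereira and Quinn, by years of continuous service (higher first): Romero (37 years) before Pereira (30 years) before Quinn (14 years).
Among Castillo and Tanaka, by years of continuous service (higher first): Castillo (32 years) before Tanaka (4 years).
Order: Fontaine, Romero, Pereira, Quinn, Castillo, Tanaka, Vasquez, Lund.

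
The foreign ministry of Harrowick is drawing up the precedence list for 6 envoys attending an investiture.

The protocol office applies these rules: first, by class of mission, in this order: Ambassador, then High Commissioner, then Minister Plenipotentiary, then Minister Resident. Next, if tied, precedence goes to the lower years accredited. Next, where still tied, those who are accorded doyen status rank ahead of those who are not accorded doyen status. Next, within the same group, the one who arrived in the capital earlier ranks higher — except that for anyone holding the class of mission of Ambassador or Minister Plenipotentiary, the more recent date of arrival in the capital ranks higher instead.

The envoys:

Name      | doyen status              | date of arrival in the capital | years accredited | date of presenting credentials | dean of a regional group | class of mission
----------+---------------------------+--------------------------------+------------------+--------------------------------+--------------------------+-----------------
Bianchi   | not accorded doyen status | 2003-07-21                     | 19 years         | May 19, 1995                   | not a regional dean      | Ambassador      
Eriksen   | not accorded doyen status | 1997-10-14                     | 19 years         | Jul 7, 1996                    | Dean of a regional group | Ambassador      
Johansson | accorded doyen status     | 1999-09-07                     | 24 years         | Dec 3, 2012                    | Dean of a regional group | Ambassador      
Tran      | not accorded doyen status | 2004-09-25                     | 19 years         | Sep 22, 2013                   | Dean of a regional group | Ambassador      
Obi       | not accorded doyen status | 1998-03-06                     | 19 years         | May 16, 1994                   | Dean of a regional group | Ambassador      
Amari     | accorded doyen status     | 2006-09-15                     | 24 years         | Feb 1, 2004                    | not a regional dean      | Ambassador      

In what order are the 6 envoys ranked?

Tran, Bianchi, Obi, Eriksen, Amari, Johansson

By class of mission: Tran, Bianchi, Obi, Eriksen, Amari and Johansson (Ambassador).
Among Tran, Bianchi, Obi, Eriksen, Amari and Johansson, by years accredited (lower first): Tran, Bianchi, Obi and Eriksen (19 years) before Amari and Johansson (24 years).
Tran, Bianchi, Obi and Eriksen are each not accorded doyen status, so the next rule applies.
Among Tran, Bianchi, Obi and Eriksen, by date of arrival in the capital (later first) (reversed rule for this group): Tran (2004-09-25) before Bianchi (2003-07-21) before Obi (1998-03-06) before Eriksen (1997-10-14).
Amari and Johansson are each accorded doyen status, so the next rule applies.
Among Amari and Johansson, by date of arrival in the capital (later first) (reversed rule for this group): Amari (2006-09-15) before Johansson (1999-09-07).
Full order: Tran, Bianchi, Obi, Eriksen, Amari, Johansson.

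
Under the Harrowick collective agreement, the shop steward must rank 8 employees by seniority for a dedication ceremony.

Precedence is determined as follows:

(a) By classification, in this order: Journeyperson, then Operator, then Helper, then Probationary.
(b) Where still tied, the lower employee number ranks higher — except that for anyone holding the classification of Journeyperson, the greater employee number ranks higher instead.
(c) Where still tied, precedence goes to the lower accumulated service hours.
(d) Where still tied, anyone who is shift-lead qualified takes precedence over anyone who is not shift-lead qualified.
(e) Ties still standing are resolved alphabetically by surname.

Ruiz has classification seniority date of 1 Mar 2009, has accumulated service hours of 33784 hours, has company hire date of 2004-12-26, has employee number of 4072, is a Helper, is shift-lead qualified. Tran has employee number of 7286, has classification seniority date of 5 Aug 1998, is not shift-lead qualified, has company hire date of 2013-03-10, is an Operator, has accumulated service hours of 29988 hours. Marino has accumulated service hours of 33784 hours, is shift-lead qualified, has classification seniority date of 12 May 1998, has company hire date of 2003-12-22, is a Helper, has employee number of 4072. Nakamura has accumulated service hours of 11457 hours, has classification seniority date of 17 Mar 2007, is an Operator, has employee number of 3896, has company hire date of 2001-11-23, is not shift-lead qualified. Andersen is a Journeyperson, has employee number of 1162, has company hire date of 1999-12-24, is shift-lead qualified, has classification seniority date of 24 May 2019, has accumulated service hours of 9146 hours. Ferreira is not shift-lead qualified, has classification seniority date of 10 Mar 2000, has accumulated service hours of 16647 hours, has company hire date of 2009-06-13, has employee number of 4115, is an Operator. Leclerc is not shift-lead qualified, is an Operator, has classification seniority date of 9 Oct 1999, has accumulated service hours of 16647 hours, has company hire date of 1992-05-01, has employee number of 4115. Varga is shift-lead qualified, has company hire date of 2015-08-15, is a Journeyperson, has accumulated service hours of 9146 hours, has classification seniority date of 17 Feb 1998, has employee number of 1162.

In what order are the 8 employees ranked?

By classification: Andersen and Varga (Journeyperson); then Nakamura, Ferreira, Leclerc and Tran (Operator); then Marino and Ruiz (Helper).
Andersen and Varga both have employee number 1162, so the next rule applies.
Andersen and Varga both have accumulated service hours 9146 hours, so the next rule applies.
Andersen and Varga are each shift-lead qualified, so the next rule applies.
Among Andersen and Varga, alphabetically by surname: Andersen before Varga.
Among Nakamura, Ferreira, Leclerc and Tran, by employee number (lower first): Nakamura (3896) before Ferreira and Leclerc (4115) before Tran (7286).
Ferreira and Leclerc both have accumulated service hours 16647 hours, so the next rule applies.
Ferreira and Leclerc are each not shift-lead qualified, so the next rule applies.
Among Ferreira and Leclerc, alphabetically by surname: Ferreira before Leclerc.
Marino and Ruiz both have employee number 4072, so the next rule applies.
Marino and Ruiz both have accumulated service hours 33784 hours, so the next rule applies.
Marino and Ruiz are each shift-lead qualified, so the next rule applies.
Among Marino and Ruiz, alphabetically by surname: Marino before Ruiz.
Full order: Andersen, Varga, Nakamura, Ferreira, Leclerc, Tran, Marino, Ruiz.

Andersen, Varga, Nakamura, Ferreira, Leclerc, Tran, Marino, Ruiz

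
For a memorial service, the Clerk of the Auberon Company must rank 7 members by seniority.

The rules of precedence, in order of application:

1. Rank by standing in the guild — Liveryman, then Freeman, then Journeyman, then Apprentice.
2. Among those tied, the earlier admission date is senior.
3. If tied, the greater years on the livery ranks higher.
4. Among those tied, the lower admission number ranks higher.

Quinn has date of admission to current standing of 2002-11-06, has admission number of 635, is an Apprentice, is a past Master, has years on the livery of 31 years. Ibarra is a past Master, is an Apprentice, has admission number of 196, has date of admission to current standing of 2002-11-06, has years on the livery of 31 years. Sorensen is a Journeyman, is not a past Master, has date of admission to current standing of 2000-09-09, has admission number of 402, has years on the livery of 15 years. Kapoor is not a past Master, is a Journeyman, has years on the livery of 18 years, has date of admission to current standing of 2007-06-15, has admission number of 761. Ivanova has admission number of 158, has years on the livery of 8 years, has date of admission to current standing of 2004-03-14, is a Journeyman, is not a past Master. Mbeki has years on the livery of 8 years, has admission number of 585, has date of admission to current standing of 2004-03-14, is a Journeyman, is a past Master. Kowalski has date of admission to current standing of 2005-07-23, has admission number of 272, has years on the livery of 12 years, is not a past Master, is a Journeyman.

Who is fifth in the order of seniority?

By standing in the guild: Sorensen, Ivanova, Mbeki, Kowalski and Kapoor (Journeyman); then Ibarra and Quinn (Apprentice).
Among Sorensen, Ivanova, Mbeki, Kowalski and Kapoor, by date of admission to current standing (earlier first): Sorensen (2000-09-09) before Ivanova and Mbeki (2004-03-14) before Kowalski (2005-07-23) before Kapoor (2007-06-15).
Ivanova and Mbeki both have years on the livery 8 years, so the next rule applies.
Among Ivanova and Mbeki, by admission number (lower first): Ivanova (158) before Mbeki (585).
Ibarra and Quinn both have date of admission to current standing 2002-11-06, so the next rule applies.
Ibarra and Quinn both have years on the livery 31 years, so the next rule applies.
Among Ibarra and Quinn, by admission number (lower first): Ibarra (196) before Quinn (635).
Order: Sorensen, Ivanova, Mbeki, Kowalski, Kapoor, Ibarra, Quinn.

Kapoor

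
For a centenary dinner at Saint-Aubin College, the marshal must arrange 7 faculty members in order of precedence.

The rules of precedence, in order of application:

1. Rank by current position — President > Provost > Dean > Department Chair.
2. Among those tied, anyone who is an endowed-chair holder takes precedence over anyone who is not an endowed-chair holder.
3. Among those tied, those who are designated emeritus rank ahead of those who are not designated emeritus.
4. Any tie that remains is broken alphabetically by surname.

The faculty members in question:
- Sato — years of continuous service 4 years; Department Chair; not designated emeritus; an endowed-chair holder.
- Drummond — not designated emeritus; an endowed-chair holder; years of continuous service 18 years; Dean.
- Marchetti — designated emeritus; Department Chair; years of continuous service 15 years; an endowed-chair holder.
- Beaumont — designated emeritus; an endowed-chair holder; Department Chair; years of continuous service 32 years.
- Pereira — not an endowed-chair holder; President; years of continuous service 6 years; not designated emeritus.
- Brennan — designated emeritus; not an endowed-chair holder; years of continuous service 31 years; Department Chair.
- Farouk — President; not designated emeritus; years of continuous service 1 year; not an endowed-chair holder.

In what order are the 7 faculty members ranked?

By current position: Farouk and Pereira (President); then Drummond (Dean); then Beaumont, Marchetti, Sato and Brennan (Department Chair).
Farouk and Pereira are each not an endowed-chair holder, so the next rule applies.
Farouk and Pereira are each not designated emeritus, so the next rule applies.
Among Farouk and Pereira, alphabetically by surname: Farouk before Pereira.
Among Beaumont, Marchetti, Sato and Brennan, an endowed-chair holder before not an endowed-chair holder: Beaumont, Marchetti and Sato (an endowed-chair holder) before Brennan (not an endowed-chair holder).
Among Beaumont, Marchetti and Sato, designated emeritus before not designated emeritus: Beaumont and Marchetti (designated emeritus) before Sato (not designated emeritus).
Among Beaumont and Marchetti, alphabetically by surname: Beaumont before Marchetti.
Full order: Farouk, Pereira, Drummond, Beaumont, Marchetti, Sato, Brennan.

Farouk, Pereira, Drummond, Beaumont, Marchetti, Sato, Brennan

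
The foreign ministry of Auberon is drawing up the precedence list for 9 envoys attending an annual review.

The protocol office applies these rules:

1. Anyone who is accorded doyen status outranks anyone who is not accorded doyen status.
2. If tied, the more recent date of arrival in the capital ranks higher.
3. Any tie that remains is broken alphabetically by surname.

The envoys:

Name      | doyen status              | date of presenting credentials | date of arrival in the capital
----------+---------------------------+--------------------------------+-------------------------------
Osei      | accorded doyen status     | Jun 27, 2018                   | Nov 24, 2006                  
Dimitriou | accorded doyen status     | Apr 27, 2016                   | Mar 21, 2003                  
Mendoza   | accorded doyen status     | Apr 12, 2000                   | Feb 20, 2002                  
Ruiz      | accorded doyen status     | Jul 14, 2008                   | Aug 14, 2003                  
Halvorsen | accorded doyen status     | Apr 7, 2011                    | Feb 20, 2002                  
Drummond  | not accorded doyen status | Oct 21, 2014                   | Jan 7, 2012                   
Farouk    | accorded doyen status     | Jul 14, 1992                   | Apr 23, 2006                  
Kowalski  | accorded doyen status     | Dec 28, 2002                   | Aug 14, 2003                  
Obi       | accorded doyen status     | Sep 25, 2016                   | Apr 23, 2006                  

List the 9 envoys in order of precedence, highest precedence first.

Osei, Farouk, Obi, Kowalski, Ruiz, Dimitriou, Halvorsen, Mendoza, Drummond

By the first rule: Osei, Farouk, Obi, Kowalski, Ruiz, Dimitriou, Halvorsen and Mendoza (each accorded doyen status); then Drummond (not accorded doyen status).
Among Osei, Farouk, Obi, Kowalski, Ruiz, Dimitriou, Halvorsen and Mendoza, by date of arrival in the capital (later first): Osei (Nov 24, 2006) before Farouk and Obi (Apr 23, 2006) before Kowalski and Ruiz (Aug 14, 2003) before Dimitriou (Mar 21, 2003) before Halvorsen and Mendoza (Feb 20, 2002).
Among Farouk and Obi, alphabetically by surname: Farouk before Obi.
Among Kowalski and Ruiz, alphabetically by surname: Kowalski before Ruiz.
Among Halvorsen and Mendoza, alphabetically by surname: Halvorsen before Mendoza.
Full order: Osei, Farouk, Obi, Kowalski, Ruiz, Dimitriou, Halvorsen, Mendoza, Drummond.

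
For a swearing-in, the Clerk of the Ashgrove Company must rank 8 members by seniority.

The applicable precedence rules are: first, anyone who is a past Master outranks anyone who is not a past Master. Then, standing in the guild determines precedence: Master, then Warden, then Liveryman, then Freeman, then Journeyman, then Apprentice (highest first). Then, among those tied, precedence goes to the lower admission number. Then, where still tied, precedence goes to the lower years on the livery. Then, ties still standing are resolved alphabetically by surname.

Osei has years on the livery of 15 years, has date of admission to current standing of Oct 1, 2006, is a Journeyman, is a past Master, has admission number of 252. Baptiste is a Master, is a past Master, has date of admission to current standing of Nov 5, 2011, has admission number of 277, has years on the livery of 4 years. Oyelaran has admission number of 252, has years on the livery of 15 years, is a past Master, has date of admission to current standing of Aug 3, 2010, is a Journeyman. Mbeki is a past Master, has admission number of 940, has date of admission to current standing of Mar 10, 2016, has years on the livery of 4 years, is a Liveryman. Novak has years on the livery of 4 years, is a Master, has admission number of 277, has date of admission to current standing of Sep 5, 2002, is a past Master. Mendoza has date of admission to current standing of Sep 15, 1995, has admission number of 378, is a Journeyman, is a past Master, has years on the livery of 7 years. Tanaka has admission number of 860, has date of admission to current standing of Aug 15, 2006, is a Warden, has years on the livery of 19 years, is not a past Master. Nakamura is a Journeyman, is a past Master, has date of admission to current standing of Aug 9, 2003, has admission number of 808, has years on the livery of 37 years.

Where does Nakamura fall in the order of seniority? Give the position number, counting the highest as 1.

7

By the first rule: Baptiste, Novak, Mbeki, Osei, Oyelaran, Mendoza and Nakamura (each a past Master); then Tanaka (not a past Master).
Among Baptiste, Novak, Mbeki, Osei, Oyelaran, Mendoza and Nakamura, by standing in the guild: Baptiste and Novak (Master) before Mbeki (Liveryman) before Osei, Oyelaran, Mendoza and Nakamura (Journeyman).
Baptiste and Novak both have admission number 277, so the next rule applies.
Baptiste and Novak both have years on the livery 4 years, so the next rule applies.
Among Baptiste and Novak, alphabetically by surname: Baptiste before Novak.
Among Osei, Oyelaran, Mendoza and Nakamura, by admission number (lower first): Osei and Oyelaran (252) before Mendoza (378) before Nakamura (808).
Osei and Oyelaran both have years on the livery 15 years, so the next rule applies.
Among Osei and Oyelaran, alphabetically by surname: Osei before Oyelaran.
Order: Baptiste, Novak, Mbeki, Osei, Oyelaran, Mendoza, Nakamura, Tanaka. So position 7.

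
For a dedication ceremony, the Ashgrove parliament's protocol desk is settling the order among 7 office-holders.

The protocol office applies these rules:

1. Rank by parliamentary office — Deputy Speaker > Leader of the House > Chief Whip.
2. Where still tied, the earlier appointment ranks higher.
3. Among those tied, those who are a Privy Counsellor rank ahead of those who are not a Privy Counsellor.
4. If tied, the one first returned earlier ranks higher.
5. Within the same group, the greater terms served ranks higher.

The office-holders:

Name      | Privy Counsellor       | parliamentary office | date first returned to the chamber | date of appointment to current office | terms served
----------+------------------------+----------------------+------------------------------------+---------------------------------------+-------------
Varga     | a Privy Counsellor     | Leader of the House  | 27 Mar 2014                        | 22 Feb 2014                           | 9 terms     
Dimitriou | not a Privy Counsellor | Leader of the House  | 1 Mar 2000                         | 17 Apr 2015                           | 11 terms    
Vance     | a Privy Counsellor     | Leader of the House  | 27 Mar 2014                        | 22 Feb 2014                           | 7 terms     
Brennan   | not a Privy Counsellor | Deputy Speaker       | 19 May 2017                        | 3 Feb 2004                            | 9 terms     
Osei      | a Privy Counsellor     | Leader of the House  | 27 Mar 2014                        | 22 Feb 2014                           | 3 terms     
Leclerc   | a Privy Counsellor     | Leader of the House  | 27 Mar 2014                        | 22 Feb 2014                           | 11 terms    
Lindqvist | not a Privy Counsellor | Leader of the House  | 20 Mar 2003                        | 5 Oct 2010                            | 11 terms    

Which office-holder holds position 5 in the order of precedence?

By parliamentary office: Brennan (Deputy Speaker); then Lindqvist, Leclerc, Varga, Vance, Osei and Dimitriou (Leader of the House).
Among Lindqvist, Leclerc, Varga, Vance, Osei and Dimitriou, by date of appointment to current office (earlier first): Lindqvist (5 Oct 2010) before Leclerc, Varga, Vance and Osei (22 Feb 2014) before Dimitriou (17 Apr 2015).
Leclerc, Varga, Vance and Osei are each a Privy Counsellor, so the next rule applies.
Leclerc, Varga, Vance and Osei all have date first returned to the chamber 27 Mar 2014, so the next rule applies.
Among Leclerc, Varga, Vance and Osei, by terms served (higher first): Leclerc (11 terms) before Varga (9 terms) before Vance (7 terms) before Osei (3 terms).
Order: Brennan, Lindqvist, Leclerc, Varga, Vance, Osei, Dimitriou.

Vance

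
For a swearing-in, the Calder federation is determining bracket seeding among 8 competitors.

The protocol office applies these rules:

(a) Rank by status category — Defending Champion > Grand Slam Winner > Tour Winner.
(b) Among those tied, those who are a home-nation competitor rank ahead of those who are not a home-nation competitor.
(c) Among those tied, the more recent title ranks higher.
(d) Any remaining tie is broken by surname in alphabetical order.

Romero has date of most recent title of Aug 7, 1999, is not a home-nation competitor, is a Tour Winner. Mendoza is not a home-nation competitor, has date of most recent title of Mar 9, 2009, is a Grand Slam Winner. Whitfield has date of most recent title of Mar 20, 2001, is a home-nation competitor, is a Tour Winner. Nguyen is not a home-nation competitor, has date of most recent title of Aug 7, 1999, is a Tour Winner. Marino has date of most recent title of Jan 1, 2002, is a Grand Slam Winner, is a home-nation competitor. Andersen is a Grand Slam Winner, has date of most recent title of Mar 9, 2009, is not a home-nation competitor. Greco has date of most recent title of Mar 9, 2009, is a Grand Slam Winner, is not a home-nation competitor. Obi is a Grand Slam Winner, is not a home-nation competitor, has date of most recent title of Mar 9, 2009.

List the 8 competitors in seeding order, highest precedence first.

By status category: Marino, Andersen, Greco, Mendoza and Obi (Grand Slam Winner); then Whitfield, Nguyen and Romero (Tour Winner).
Among Marino, Andersen, Greco, Mendoza and Obi, a home-nation competitor before not a home-nation competitor: Marino (a home-nation competitor) before Andersen, Greco, Mendoza and Obi (not a home-nation competitor).
Andersen, Greco, Mendoza and Obi all have date of most recent title Mar 9, 2009, so the next rule applies.
Among Andersen, Greco, Mendoza and Obi, alphabetically by surname: Andersen before Greco before Mendoza before Obi.
Among Whitfield, Nguyen and Romero, a home-nation competitor before not a home-nation competitor: Whitfield (a home-nation competitor) before Nguyen and Romero (not a home-nation competitor).
Nguyen and Romero both have date of most recent title Aug 7, 1999, so the next rule applies.
Among Nguyen and Romero, alphabetically by surname: Nguyen before Romero.
Full order: Marino, Andersen, Greco, Mendoza, Obi, Whitfield, Nguyen, Romero.

Marino, Andersen, Greco, Mendoza, Obi, Whitfield, Nguyen, Romero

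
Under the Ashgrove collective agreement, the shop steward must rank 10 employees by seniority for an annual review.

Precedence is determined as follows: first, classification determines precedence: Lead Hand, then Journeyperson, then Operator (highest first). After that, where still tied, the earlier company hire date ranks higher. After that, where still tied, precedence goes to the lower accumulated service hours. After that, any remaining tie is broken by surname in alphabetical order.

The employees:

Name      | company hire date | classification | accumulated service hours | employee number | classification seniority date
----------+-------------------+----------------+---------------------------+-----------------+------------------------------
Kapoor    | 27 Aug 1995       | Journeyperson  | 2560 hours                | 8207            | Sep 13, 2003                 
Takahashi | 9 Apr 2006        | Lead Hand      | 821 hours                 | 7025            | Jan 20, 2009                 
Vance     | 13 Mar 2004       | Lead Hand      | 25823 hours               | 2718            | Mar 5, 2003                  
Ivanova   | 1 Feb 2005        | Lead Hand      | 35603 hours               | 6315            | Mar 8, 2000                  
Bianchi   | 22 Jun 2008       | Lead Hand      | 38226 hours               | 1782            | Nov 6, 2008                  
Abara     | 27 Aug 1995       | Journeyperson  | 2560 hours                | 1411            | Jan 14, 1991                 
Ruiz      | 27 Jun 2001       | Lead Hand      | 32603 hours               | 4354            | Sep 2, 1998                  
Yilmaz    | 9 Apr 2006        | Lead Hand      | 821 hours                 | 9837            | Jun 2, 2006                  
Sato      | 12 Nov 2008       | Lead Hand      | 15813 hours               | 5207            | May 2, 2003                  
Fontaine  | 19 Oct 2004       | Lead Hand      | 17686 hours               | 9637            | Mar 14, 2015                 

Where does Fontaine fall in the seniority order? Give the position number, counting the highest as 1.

3

By classification: Ruiz, Vance, Fontaine, Ivanova, Takahashi, Yilmaz, Bianchi and Sato (Lead Hand); then Abara and Kapoor (Journeyperson).
Among Ruiz, Vance, Fontaine, Ivanova, Takahashi, Yilmaz, Bianchi and Sato, by company hire date (earlier first): Ruiz (27 Jun 2001) before Vance (13 Mar 2004) before Fontaine (19 Oct 2004) before Ivanova (1 Feb 2005) before Takahashi and Yilmaz (9 Apr 2006) before Bianchi (22 Jun 2008) before Sato (12 Nov 2008).
Takahashi and Yilmaz both have accumulated service hours 821 hours, so the next rule applies.
Among Takahashi and Yilmaz, alphabetically by surname: Takahashi before Yilmaz.
Abara and Kapoor both have company hire date 27 Aug 1995, so the next rule applies.
Abara and Kapoor both have accumulated service hours 2560 hours, so the next rule applies.
Among Abara and Kapoor, alphabetically by surname: Abara before Kapoor.
Order: Ruiz, Vance, Fontaine, Ivanova, Takahashi, Yilmaz, Bianchi, Sato, Abara, Kapoor. So position 3.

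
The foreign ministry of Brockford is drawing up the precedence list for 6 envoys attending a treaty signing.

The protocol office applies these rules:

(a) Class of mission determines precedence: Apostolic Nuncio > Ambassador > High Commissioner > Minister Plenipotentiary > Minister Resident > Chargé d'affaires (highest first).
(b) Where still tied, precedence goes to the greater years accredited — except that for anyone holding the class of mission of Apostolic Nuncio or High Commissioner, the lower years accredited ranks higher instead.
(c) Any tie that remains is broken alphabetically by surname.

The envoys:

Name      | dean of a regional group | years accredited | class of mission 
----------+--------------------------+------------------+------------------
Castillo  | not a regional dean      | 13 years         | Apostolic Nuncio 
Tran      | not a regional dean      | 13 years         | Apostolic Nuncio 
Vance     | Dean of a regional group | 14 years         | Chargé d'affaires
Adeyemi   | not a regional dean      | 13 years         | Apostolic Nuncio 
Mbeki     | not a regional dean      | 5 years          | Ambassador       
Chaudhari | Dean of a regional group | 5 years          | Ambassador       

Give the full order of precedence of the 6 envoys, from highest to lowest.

Adeyemi, Castillo, Tran, Chaudhari, Mbeki, Vance

By class of mission: Adeyemi, Castillo and Tran (Apostolic Nuncio); then Chaudhari and Mbeki (Ambassador); then Vance (Chargé d'affaires).
Adeyemi, Castillo and Tran all have years accredited 13 years, so the next rule applies.
Among Adeyemi, Castillo and Tran, alphabetically by surname: Adeyemi before Castillo before Tran.
Chaudhari and Mbeki both have years accredited 5 years, so the next rule applies.
Among Chaudhari and Mbeki, alphabetically by surname: Chaudhari before Mbeki.
Full order: Adeyemi, Castillo, Tran, Chaudhari, Mbeki, Vance.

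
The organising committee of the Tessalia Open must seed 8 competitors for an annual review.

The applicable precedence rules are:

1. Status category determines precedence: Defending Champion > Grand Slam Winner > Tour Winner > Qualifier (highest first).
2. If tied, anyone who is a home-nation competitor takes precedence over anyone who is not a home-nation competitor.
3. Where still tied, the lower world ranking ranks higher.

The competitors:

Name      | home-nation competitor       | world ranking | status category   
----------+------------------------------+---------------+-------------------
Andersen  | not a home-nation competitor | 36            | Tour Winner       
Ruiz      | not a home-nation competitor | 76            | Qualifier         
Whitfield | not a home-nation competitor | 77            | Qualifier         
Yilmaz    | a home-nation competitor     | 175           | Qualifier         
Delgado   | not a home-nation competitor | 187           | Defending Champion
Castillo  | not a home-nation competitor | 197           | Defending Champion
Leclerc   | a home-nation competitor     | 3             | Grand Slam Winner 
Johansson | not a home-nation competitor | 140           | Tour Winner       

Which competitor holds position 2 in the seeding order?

Castillo

By status category: Delgado and Castillo (Defending Champion); then Leclerc (Grand Slam Winner); then Andersen and Johansson (Tour Winner); then Yilmaz, Ruiz and Whitfield (Qualifier).
Delgado and Castillo are each not a home-nation competitor, so the next rule applies.
Among Delgado and Castillo, by world ranking (lower first): Delgado (187) before Castillo (197).
Andersen and Johansson are each not a home-nation competitor, so the next rule applies.
Among Andersen and Johansson, by world ranking (lower first): Andersen (36) before Johansson (140).
Among Yilmaz, Ruiz and Whitfield, a home-nation competitor before not a home-nation competitor: Yilmaz (a home-nation competitor) before Ruiz and Whitfield (not a home-nation competitor).
Among Ruiz and Whitfield, by world ranking (lower first): Ruiz (76) before Whitfield (77).
Order: Delgado, Castillo, Leclerc, Andersen, Johansson, Yilmaz, Ruiz, Whitfield.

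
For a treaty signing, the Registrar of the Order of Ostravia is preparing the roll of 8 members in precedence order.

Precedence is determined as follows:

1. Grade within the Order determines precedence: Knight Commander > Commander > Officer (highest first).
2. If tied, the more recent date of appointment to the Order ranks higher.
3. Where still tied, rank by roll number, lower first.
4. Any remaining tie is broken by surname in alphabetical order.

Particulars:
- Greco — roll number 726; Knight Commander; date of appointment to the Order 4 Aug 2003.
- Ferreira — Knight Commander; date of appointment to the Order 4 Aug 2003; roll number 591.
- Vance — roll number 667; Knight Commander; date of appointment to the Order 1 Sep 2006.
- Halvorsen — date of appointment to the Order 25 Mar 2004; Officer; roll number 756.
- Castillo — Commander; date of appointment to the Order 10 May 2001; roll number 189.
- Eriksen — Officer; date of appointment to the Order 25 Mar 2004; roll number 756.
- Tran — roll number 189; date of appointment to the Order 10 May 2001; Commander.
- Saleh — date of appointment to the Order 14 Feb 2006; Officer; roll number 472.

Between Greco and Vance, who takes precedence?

Vance

By grade within the Order: Vance, Ferreira and Greco (Knight Commander); then Castillo and Tran (Commander); then Saleh, Eriksen and Halvorsen (Officer).
Among Vance, Ferreira and Greco, by date of appointment to the Order (later first): Vance (1 Sep 2006) before Ferreira and Greco (4 Aug 2003).
Among Ferreira and Greco, by roll number (lower first): Ferreira (591) before Greco (726).
Castillo and Tran both have date of appointment to the Order 10 May 2001, so the next rule applies.
Castillo and Tran both have roll number 189, so the next rule applies.
Among Castillo and Tran, alphabetically by surname: Castillo before Tran.
Among Saleh, Eriksen and Halvorsen, by date of appointment to the Order (later first): Saleh (14 Feb 2006) before Eriksen and Halvorsen (25 Mar 2004).
Eriksen and Halvorsen both have roll number 756, so the next rule applies.
Among Eriksen and Halvorsen, alphabetically by surname: Eriksen before Halvorsen.
So Vance takes precedence.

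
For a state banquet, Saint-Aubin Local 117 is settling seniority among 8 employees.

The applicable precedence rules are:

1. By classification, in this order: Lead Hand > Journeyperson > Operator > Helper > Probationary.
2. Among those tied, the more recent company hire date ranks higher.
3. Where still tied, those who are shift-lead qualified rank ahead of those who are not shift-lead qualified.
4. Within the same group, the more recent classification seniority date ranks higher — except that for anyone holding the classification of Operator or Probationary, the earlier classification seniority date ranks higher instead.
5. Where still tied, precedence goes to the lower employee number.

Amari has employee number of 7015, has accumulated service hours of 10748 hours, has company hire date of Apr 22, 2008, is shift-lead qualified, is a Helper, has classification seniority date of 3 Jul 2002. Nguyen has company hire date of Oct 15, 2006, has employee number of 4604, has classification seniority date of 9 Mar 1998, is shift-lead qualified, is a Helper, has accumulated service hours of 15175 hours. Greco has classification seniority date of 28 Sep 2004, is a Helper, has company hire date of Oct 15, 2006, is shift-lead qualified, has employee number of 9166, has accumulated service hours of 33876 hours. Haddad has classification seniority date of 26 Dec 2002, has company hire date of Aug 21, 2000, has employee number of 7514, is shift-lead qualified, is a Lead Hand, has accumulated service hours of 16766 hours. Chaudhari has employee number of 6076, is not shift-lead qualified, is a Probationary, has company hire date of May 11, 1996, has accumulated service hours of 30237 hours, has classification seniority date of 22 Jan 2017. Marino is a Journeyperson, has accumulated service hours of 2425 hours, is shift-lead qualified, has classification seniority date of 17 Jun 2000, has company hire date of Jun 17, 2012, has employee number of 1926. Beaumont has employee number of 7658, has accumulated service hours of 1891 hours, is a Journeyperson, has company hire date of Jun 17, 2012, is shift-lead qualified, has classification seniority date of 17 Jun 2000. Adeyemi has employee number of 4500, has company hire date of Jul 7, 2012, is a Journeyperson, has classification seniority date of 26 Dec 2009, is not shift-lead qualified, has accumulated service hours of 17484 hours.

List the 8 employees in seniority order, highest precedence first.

Haddad, Adeyemi, Marino, Beaumont, Amari, Greco, Nguyen, Chaudhari

By classification: Haddad (Lead Hand); then Adeyemi, Marino and Beaumont (Journeyperson); then Amari, Greco and Nguyen (Helper); then Chaudhari (Probationary).
Among Adeyemi, Marino and Beaumont, by company hire date (later first): Adeyemi (Jul 7, 2012) before Marino and Beaumont (Jun 17, 2012).
Marino and Beaumont are each shift-lead qualified, so the next rule applies.
Marino and Beaumont both have classification seniority date 17 Jun 2000, so the next rule applies.
Among Marino and Beaumont, by employee number (lower first): Marino (1926) before Beaumont (7658).
Among Amari, Greco and Nguyen, by company hire date (later first): Amari (Apr 22, 2008) before Greco and Nguyen (Oct 15, 2006).
Greco and Nguyen are each shift-lead qualified, so the next rule applies.
Among Greco and Nguyen, by classification seniority date (later first): Greco (28 Sep 2004) before Nguyen (9 Mar 1998).
Full order: Haddad, Adeyemi, Marino, Beaumont, Amari, Greco, Nguyen, Chaudhari.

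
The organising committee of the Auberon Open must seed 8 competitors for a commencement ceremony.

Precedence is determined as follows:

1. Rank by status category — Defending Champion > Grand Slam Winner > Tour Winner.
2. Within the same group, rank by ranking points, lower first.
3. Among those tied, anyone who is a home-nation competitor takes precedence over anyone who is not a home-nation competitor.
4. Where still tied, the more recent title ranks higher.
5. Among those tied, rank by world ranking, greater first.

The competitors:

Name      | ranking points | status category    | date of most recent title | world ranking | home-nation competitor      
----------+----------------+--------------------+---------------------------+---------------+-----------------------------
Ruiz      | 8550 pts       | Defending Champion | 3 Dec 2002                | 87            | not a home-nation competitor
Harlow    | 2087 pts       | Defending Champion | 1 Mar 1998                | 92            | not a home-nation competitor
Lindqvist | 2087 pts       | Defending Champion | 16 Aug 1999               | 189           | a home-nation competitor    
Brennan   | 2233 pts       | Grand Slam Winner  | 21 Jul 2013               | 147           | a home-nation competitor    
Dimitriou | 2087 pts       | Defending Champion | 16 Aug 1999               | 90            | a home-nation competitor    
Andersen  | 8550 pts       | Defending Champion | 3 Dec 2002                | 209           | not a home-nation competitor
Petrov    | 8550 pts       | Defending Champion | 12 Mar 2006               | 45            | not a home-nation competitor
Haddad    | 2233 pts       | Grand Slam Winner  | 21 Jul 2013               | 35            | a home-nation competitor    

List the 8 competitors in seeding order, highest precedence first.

By status category: Lindqvist, Dimitriou, Harlow, Petrov, Andersen and Ruiz (Defending Champion); then Brennan and Haddad (Grand Slam Winner).
Among Lindqvist, Dimitriou, Harlow, Petrov, Andersen and Ruiz, by ranking points (lower first): Lindqvist, Dimitriou and Harlow (2087 pts) before Petrov, Andersen and Ruiz (8550 pts).
Among Lindqvist, Dimitriou and Harlow, a home-nation competitor before not a home-nation competitor: Lindqvist and Dimitriou (a home-nation competitor) before Harlow (not a home-nation competitor).
Lindqvist and Dimitriou both have date of most recent title 16 Aug 1999, so the next rule applies.
Among Lindqvist and Dimitriou, by world ranking (higher first): Lindqvist (189) before Dimitriou (90).
Petrov, Andersen and Ruiz are each not a home-nation competitor, so the next rule applies.
Among Petrov, Andersen and Ruiz, by date of most recent title (later first): Petrov (12 Mar 2006) before Andersen and Ruiz (3 Dec 2002).
Among Andersen and Ruiz, by world ranking (higher first): Andersen (209) before Ruiz (87).
Brennan and Haddad both have ranking points 2233 pts, so the next rule applies.
Brennan and Haddad are each a home-nation competitor, so the next rule applies.
Brennan and Haddad both have date of most recent title 21 Jul 2013, so the next rule applies.
Among Brennan and Haddad, by world ranking (higher first): Brennan (147) before Haddad (35).
Full order: Lindqvist, Dimitriou, Harlow, Petrov, Andersen, Ruiz, Brennan, Haddad.

Lindqvist, Dimitriou, Harlow, Petrov, Andersen, Ruiz, Brennan, Haddad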